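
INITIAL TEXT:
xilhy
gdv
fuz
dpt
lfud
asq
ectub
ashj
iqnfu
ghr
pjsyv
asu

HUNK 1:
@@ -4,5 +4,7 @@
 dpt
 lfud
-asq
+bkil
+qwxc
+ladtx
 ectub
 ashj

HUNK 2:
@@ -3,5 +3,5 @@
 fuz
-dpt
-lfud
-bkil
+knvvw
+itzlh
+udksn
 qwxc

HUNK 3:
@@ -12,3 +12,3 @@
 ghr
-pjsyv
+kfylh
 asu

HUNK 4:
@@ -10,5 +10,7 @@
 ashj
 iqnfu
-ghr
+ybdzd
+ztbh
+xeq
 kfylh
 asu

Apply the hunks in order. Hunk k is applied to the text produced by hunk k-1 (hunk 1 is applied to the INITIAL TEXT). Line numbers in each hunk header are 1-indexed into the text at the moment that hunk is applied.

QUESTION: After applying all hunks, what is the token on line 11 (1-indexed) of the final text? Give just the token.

Hunk 1: at line 4 remove [asq] add [bkil,qwxc,ladtx] -> 14 lines: xilhy gdv fuz dpt lfud bkil qwxc ladtx ectub ashj iqnfu ghr pjsyv asu
Hunk 2: at line 3 remove [dpt,lfud,bkil] add [knvvw,itzlh,udksn] -> 14 lines: xilhy gdv fuz knvvw itzlh udksn qwxc ladtx ectub ashj iqnfu ghr pjsyv asu
Hunk 3: at line 12 remove [pjsyv] add [kfylh] -> 14 lines: xilhy gdv fuz knvvw itzlh udksn qwxc ladtx ectub ashj iqnfu ghr kfylh asu
Hunk 4: at line 10 remove [ghr] add [ybdzd,ztbh,xeq] -> 16 lines: xilhy gdv fuz knvvw itzlh udksn qwxc ladtx ectub ashj iqnfu ybdzd ztbh xeq kfylh asu
Final line 11: iqnfu

Answer: iqnfu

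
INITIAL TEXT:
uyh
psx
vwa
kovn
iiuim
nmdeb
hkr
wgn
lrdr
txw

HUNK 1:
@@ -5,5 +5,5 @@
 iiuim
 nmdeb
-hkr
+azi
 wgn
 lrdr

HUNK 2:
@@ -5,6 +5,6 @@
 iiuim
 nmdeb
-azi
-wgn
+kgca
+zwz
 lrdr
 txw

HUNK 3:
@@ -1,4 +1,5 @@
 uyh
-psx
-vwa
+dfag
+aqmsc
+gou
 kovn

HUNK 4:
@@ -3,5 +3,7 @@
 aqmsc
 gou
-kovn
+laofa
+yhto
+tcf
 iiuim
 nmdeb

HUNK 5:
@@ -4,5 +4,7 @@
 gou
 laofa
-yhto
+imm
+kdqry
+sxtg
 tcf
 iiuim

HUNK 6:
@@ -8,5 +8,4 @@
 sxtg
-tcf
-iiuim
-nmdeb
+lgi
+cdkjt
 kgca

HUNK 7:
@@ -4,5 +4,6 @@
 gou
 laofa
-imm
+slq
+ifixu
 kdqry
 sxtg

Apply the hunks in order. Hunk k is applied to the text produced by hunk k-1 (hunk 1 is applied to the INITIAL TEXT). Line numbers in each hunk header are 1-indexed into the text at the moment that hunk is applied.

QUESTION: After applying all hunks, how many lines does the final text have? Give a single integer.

Hunk 1: at line 5 remove [hkr] add [azi] -> 10 lines: uyh psx vwa kovn iiuim nmdeb azi wgn lrdr txw
Hunk 2: at line 5 remove [azi,wgn] add [kgca,zwz] -> 10 lines: uyh psx vwa kovn iiuim nmdeb kgca zwz lrdr txw
Hunk 3: at line 1 remove [psx,vwa] add [dfag,aqmsc,gou] -> 11 lines: uyh dfag aqmsc gou kovn iiuim nmdeb kgca zwz lrdr txw
Hunk 4: at line 3 remove [kovn] add [laofa,yhto,tcf] -> 13 lines: uyh dfag aqmsc gou laofa yhto tcf iiuim nmdeb kgca zwz lrdr txw
Hunk 5: at line 4 remove [yhto] add [imm,kdqry,sxtg] -> 15 lines: uyh dfag aqmsc gou laofa imm kdqry sxtg tcf iiuim nmdeb kgca zwz lrdr txw
Hunk 6: at line 8 remove [tcf,iiuim,nmdeb] add [lgi,cdkjt] -> 14 lines: uyh dfag aqmsc gou laofa imm kdqry sxtg lgi cdkjt kgca zwz lrdr txw
Hunk 7: at line 4 remove [imm] add [slq,ifixu] -> 15 lines: uyh dfag aqmsc gou laofa slq ifixu kdqry sxtg lgi cdkjt kgca zwz lrdr txw
Final line count: 15

Answer: 15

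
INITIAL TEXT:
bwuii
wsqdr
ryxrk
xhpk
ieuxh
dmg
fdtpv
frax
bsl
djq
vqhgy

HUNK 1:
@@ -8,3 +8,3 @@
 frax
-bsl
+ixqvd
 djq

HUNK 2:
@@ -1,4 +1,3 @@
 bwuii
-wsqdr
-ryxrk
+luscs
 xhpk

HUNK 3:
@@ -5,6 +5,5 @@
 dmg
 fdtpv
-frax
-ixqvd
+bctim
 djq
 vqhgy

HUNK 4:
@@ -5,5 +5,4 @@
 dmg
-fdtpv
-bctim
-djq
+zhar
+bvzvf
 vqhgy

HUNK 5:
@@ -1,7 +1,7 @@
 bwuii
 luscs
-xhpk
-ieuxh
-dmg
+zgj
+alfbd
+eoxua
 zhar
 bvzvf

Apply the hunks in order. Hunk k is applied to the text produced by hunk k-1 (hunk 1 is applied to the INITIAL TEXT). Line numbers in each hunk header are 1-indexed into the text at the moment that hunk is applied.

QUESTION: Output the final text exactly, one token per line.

Answer: bwuii
luscs
zgj
alfbd
eoxua
zhar
bvzvf
vqhgy

Derivation:
Hunk 1: at line 8 remove [bsl] add [ixqvd] -> 11 lines: bwuii wsqdr ryxrk xhpk ieuxh dmg fdtpv frax ixqvd djq vqhgy
Hunk 2: at line 1 remove [wsqdr,ryxrk] add [luscs] -> 10 lines: bwuii luscs xhpk ieuxh dmg fdtpv frax ixqvd djq vqhgy
Hunk 3: at line 5 remove [frax,ixqvd] add [bctim] -> 9 lines: bwuii luscs xhpk ieuxh dmg fdtpv bctim djq vqhgy
Hunk 4: at line 5 remove [fdtpv,bctim,djq] add [zhar,bvzvf] -> 8 lines: bwuii luscs xhpk ieuxh dmg zhar bvzvf vqhgy
Hunk 5: at line 1 remove [xhpk,ieuxh,dmg] add [zgj,alfbd,eoxua] -> 8 lines: bwuii luscs zgj alfbd eoxua zhar bvzvf vqhgy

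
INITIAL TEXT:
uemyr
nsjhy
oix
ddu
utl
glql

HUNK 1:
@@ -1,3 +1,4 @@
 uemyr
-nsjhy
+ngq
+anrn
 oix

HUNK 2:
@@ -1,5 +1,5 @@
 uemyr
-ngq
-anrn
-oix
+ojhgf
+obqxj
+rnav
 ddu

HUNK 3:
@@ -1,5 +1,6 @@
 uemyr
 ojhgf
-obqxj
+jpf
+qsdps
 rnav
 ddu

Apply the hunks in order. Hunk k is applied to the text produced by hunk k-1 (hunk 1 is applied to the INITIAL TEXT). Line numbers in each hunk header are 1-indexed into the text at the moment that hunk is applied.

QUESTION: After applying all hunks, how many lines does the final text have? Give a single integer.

Answer: 8

Derivation:
Hunk 1: at line 1 remove [nsjhy] add [ngq,anrn] -> 7 lines: uemyr ngq anrn oix ddu utl glql
Hunk 2: at line 1 remove [ngq,anrn,oix] add [ojhgf,obqxj,rnav] -> 7 lines: uemyr ojhgf obqxj rnav ddu utl glql
Hunk 3: at line 1 remove [obqxj] add [jpf,qsdps] -> 8 lines: uemyr ojhgf jpf qsdps rnav ddu utl glql
Final line count: 8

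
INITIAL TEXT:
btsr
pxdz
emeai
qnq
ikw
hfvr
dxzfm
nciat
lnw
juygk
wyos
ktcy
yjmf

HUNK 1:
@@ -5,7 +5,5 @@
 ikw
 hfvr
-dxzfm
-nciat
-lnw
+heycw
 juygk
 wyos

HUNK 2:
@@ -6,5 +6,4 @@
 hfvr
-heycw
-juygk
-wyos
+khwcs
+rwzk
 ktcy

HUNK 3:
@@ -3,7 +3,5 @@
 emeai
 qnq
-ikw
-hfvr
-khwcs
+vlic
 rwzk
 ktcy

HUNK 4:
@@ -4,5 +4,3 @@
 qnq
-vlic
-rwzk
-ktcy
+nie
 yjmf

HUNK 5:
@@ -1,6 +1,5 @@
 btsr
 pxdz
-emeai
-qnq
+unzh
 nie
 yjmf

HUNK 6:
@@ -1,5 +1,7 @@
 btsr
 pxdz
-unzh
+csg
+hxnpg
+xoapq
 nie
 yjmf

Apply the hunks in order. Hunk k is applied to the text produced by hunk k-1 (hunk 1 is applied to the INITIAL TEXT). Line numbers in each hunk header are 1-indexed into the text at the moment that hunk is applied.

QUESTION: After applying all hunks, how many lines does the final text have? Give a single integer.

Hunk 1: at line 5 remove [dxzfm,nciat,lnw] add [heycw] -> 11 lines: btsr pxdz emeai qnq ikw hfvr heycw juygk wyos ktcy yjmf
Hunk 2: at line 6 remove [heycw,juygk,wyos] add [khwcs,rwzk] -> 10 lines: btsr pxdz emeai qnq ikw hfvr khwcs rwzk ktcy yjmf
Hunk 3: at line 3 remove [ikw,hfvr,khwcs] add [vlic] -> 8 lines: btsr pxdz emeai qnq vlic rwzk ktcy yjmf
Hunk 4: at line 4 remove [vlic,rwzk,ktcy] add [nie] -> 6 lines: btsr pxdz emeai qnq nie yjmf
Hunk 5: at line 1 remove [emeai,qnq] add [unzh] -> 5 lines: btsr pxdz unzh nie yjmf
Hunk 6: at line 1 remove [unzh] add [csg,hxnpg,xoapq] -> 7 lines: btsr pxdz csg hxnpg xoapq nie yjmf
Final line count: 7

Answer: 7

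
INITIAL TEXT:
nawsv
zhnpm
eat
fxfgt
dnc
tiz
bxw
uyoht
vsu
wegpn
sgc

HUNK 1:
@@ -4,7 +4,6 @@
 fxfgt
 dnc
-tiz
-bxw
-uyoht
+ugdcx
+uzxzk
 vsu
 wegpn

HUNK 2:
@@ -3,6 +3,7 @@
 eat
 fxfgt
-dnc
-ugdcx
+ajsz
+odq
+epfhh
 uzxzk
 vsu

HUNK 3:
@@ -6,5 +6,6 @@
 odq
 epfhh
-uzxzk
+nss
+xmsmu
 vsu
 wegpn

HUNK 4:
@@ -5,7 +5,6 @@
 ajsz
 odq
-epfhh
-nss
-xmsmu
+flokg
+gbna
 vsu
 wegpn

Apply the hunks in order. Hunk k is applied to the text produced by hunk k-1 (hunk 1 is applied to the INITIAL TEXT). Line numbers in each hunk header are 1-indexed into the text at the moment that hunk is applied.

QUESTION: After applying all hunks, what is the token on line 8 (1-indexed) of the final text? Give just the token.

Hunk 1: at line 4 remove [tiz,bxw,uyoht] add [ugdcx,uzxzk] -> 10 lines: nawsv zhnpm eat fxfgt dnc ugdcx uzxzk vsu wegpn sgc
Hunk 2: at line 3 remove [dnc,ugdcx] add [ajsz,odq,epfhh] -> 11 lines: nawsv zhnpm eat fxfgt ajsz odq epfhh uzxzk vsu wegpn sgc
Hunk 3: at line 6 remove [uzxzk] add [nss,xmsmu] -> 12 lines: nawsv zhnpm eat fxfgt ajsz odq epfhh nss xmsmu vsu wegpn sgc
Hunk 4: at line 5 remove [epfhh,nss,xmsmu] add [flokg,gbna] -> 11 lines: nawsv zhnpm eat fxfgt ajsz odq flokg gbna vsu wegpn sgc
Final line 8: gbna

Answer: gbna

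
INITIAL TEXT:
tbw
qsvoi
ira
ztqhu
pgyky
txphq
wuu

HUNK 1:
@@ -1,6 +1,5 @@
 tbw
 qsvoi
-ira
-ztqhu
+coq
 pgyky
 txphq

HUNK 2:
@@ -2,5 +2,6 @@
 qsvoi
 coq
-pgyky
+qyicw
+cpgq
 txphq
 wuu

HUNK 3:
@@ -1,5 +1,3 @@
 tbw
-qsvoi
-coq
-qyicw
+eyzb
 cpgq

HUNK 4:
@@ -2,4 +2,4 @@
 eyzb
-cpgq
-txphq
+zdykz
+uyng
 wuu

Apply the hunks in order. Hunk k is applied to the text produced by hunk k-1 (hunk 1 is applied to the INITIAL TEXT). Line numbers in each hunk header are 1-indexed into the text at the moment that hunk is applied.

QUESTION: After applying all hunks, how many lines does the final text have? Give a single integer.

Answer: 5

Derivation:
Hunk 1: at line 1 remove [ira,ztqhu] add [coq] -> 6 lines: tbw qsvoi coq pgyky txphq wuu
Hunk 2: at line 2 remove [pgyky] add [qyicw,cpgq] -> 7 lines: tbw qsvoi coq qyicw cpgq txphq wuu
Hunk 3: at line 1 remove [qsvoi,coq,qyicw] add [eyzb] -> 5 lines: tbw eyzb cpgq txphq wuu
Hunk 4: at line 2 remove [cpgq,txphq] add [zdykz,uyng] -> 5 lines: tbw eyzb zdykz uyng wuu
Final line count: 5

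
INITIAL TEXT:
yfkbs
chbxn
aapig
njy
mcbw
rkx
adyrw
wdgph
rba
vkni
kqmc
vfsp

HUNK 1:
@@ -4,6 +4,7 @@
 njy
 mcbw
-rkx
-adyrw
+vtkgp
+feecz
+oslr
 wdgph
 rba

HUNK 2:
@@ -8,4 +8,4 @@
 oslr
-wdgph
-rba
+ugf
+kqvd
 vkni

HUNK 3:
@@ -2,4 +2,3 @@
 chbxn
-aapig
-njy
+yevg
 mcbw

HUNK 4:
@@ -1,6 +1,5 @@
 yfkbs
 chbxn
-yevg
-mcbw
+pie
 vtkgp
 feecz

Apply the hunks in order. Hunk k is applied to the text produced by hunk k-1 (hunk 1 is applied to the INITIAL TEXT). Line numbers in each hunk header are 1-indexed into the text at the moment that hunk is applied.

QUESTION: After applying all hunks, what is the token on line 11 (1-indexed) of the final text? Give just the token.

Answer: vfsp

Derivation:
Hunk 1: at line 4 remove [rkx,adyrw] add [vtkgp,feecz,oslr] -> 13 lines: yfkbs chbxn aapig njy mcbw vtkgp feecz oslr wdgph rba vkni kqmc vfsp
Hunk 2: at line 8 remove [wdgph,rba] add [ugf,kqvd] -> 13 lines: yfkbs chbxn aapig njy mcbw vtkgp feecz oslr ugf kqvd vkni kqmc vfsp
Hunk 3: at line 2 remove [aapig,njy] add [yevg] -> 12 lines: yfkbs chbxn yevg mcbw vtkgp feecz oslr ugf kqvd vkni kqmc vfsp
Hunk 4: at line 1 remove [yevg,mcbw] add [pie] -> 11 lines: yfkbs chbxn pie vtkgp feecz oslr ugf kqvd vkni kqmc vfsp
Final line 11: vfsp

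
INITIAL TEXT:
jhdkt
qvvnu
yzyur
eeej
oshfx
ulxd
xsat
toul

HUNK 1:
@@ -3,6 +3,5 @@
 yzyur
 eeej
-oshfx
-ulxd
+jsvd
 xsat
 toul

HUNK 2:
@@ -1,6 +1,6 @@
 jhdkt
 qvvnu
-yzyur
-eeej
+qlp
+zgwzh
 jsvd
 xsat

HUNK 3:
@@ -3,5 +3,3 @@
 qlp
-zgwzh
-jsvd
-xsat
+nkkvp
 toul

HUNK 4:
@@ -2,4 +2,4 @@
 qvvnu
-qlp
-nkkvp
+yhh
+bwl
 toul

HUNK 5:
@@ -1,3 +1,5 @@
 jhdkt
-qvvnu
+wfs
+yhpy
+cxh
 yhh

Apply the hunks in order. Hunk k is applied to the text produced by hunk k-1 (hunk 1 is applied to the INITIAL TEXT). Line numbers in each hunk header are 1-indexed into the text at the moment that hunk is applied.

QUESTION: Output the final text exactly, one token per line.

Answer: jhdkt
wfs
yhpy
cxh
yhh
bwl
toul

Derivation:
Hunk 1: at line 3 remove [oshfx,ulxd] add [jsvd] -> 7 lines: jhdkt qvvnu yzyur eeej jsvd xsat toul
Hunk 2: at line 1 remove [yzyur,eeej] add [qlp,zgwzh] -> 7 lines: jhdkt qvvnu qlp zgwzh jsvd xsat toul
Hunk 3: at line 3 remove [zgwzh,jsvd,xsat] add [nkkvp] -> 5 lines: jhdkt qvvnu qlp nkkvp toul
Hunk 4: at line 2 remove [qlp,nkkvp] add [yhh,bwl] -> 5 lines: jhdkt qvvnu yhh bwl toul
Hunk 5: at line 1 remove [qvvnu] add [wfs,yhpy,cxh] -> 7 lines: jhdkt wfs yhpy cxh yhh bwl toul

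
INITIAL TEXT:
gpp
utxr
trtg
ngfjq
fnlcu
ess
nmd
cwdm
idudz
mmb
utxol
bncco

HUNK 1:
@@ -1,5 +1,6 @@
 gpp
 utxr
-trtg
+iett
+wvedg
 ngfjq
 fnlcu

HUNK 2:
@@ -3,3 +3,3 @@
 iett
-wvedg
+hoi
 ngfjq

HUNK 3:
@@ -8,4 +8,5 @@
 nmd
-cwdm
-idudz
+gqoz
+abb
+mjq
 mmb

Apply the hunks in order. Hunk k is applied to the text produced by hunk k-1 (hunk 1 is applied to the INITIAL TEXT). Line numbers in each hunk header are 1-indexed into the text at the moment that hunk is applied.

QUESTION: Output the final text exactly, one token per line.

Hunk 1: at line 1 remove [trtg] add [iett,wvedg] -> 13 lines: gpp utxr iett wvedg ngfjq fnlcu ess nmd cwdm idudz mmb utxol bncco
Hunk 2: at line 3 remove [wvedg] add [hoi] -> 13 lines: gpp utxr iett hoi ngfjq fnlcu ess nmd cwdm idudz mmb utxol bncco
Hunk 3: at line 8 remove [cwdm,idudz] add [gqoz,abb,mjq] -> 14 lines: gpp utxr iett hoi ngfjq fnlcu ess nmd gqoz abb mjq mmb utxol bncco

Answer: gpp
utxr
iett
hoi
ngfjq
fnlcu
ess
nmd
gqoz
abb
mjq
mmb
utxol
bncco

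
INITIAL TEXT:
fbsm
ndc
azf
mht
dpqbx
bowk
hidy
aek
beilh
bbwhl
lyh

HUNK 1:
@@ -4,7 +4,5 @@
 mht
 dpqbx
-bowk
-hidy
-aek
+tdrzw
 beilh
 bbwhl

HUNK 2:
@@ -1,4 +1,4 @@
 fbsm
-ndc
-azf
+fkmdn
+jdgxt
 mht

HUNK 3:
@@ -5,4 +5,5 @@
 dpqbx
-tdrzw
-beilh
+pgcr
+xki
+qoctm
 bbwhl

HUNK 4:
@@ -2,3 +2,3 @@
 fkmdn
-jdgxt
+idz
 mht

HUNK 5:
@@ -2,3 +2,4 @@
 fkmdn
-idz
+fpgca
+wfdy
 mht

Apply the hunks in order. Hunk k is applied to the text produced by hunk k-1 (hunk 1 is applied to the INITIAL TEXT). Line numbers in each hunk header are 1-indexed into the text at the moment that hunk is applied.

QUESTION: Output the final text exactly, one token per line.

Hunk 1: at line 4 remove [bowk,hidy,aek] add [tdrzw] -> 9 lines: fbsm ndc azf mht dpqbx tdrzw beilh bbwhl lyh
Hunk 2: at line 1 remove [ndc,azf] add [fkmdn,jdgxt] -> 9 lines: fbsm fkmdn jdgxt mht dpqbx tdrzw beilh bbwhl lyh
Hunk 3: at line 5 remove [tdrzw,beilh] add [pgcr,xki,qoctm] -> 10 lines: fbsm fkmdn jdgxt mht dpqbx pgcr xki qoctm bbwhl lyh
Hunk 4: at line 2 remove [jdgxt] add [idz] -> 10 lines: fbsm fkmdn idz mht dpqbx pgcr xki qoctm bbwhl lyh
Hunk 5: at line 2 remove [idz] add [fpgca,wfdy] -> 11 lines: fbsm fkmdn fpgca wfdy mht dpqbx pgcr xki qoctm bbwhl lyh

Answer: fbsm
fkmdn
fpgca
wfdy
mht
dpqbx
pgcr
xki
qoctm
bbwhl
lyh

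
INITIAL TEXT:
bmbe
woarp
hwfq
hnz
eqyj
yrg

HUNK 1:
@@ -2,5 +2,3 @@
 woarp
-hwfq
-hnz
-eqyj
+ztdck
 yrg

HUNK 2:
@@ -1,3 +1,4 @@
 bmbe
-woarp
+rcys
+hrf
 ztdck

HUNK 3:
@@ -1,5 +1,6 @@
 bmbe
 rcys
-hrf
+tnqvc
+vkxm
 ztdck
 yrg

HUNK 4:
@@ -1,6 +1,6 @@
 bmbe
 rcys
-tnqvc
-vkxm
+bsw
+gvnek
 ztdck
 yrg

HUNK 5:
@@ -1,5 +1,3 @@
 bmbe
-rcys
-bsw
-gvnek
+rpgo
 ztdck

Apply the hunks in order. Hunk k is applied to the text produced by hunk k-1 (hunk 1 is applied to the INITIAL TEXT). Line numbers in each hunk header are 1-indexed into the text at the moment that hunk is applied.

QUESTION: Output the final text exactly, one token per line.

Answer: bmbe
rpgo
ztdck
yrg

Derivation:
Hunk 1: at line 2 remove [hwfq,hnz,eqyj] add [ztdck] -> 4 lines: bmbe woarp ztdck yrg
Hunk 2: at line 1 remove [woarp] add [rcys,hrf] -> 5 lines: bmbe rcys hrf ztdck yrg
Hunk 3: at line 1 remove [hrf] add [tnqvc,vkxm] -> 6 lines: bmbe rcys tnqvc vkxm ztdck yrg
Hunk 4: at line 1 remove [tnqvc,vkxm] add [bsw,gvnek] -> 6 lines: bmbe rcys bsw gvnek ztdck yrg
Hunk 5: at line 1 remove [rcys,bsw,gvnek] add [rpgo] -> 4 lines: bmbe rpgo ztdck yrg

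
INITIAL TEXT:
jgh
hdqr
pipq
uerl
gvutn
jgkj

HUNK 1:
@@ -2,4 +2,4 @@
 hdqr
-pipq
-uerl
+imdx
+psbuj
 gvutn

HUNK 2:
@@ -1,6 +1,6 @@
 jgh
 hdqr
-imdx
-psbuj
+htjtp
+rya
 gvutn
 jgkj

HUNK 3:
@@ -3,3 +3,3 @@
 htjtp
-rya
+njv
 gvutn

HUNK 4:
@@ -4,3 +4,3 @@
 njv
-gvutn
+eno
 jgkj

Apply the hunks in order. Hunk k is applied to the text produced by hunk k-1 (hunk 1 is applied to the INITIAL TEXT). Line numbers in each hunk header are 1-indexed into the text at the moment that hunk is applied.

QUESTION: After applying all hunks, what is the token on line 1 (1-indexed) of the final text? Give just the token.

Answer: jgh

Derivation:
Hunk 1: at line 2 remove [pipq,uerl] add [imdx,psbuj] -> 6 lines: jgh hdqr imdx psbuj gvutn jgkj
Hunk 2: at line 1 remove [imdx,psbuj] add [htjtp,rya] -> 6 lines: jgh hdqr htjtp rya gvutn jgkj
Hunk 3: at line 3 remove [rya] add [njv] -> 6 lines: jgh hdqr htjtp njv gvutn jgkj
Hunk 4: at line 4 remove [gvutn] add [eno] -> 6 lines: jgh hdqr htjtp njv eno jgkj
Final line 1: jgh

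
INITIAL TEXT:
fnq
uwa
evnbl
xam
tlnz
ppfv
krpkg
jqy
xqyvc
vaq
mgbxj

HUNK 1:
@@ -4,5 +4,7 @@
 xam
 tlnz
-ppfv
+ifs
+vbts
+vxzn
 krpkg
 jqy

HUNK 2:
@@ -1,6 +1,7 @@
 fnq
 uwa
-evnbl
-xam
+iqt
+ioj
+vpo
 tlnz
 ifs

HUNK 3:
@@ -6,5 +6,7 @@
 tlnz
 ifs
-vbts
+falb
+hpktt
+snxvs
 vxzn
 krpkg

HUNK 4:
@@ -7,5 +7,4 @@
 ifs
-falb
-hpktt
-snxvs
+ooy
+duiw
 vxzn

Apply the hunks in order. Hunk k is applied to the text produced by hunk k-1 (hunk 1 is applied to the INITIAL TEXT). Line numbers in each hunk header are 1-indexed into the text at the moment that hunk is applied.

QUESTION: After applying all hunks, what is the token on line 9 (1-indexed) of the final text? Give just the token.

Answer: duiw

Derivation:
Hunk 1: at line 4 remove [ppfv] add [ifs,vbts,vxzn] -> 13 lines: fnq uwa evnbl xam tlnz ifs vbts vxzn krpkg jqy xqyvc vaq mgbxj
Hunk 2: at line 1 remove [evnbl,xam] add [iqt,ioj,vpo] -> 14 lines: fnq uwa iqt ioj vpo tlnz ifs vbts vxzn krpkg jqy xqyvc vaq mgbxj
Hunk 3: at line 6 remove [vbts] add [falb,hpktt,snxvs] -> 16 lines: fnq uwa iqt ioj vpo tlnz ifs falb hpktt snxvs vxzn krpkg jqy xqyvc vaq mgbxj
Hunk 4: at line 7 remove [falb,hpktt,snxvs] add [ooy,duiw] -> 15 lines: fnq uwa iqt ioj vpo tlnz ifs ooy duiw vxzn krpkg jqy xqyvc vaq mgbxj
Final line 9: duiw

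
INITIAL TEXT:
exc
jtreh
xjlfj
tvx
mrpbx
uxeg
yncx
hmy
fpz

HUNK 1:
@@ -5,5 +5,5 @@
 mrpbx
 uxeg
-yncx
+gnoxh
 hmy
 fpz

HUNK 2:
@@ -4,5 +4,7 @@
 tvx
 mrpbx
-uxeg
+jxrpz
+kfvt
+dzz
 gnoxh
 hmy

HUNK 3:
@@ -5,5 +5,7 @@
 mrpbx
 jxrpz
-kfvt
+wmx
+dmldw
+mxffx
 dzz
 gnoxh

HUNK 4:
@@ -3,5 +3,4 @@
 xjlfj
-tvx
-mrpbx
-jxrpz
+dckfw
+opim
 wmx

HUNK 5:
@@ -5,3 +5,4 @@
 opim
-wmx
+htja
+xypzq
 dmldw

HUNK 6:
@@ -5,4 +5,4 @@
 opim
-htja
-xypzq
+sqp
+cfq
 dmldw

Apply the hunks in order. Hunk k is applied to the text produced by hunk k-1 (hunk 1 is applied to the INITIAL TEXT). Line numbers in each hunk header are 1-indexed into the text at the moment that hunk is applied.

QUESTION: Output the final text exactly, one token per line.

Hunk 1: at line 5 remove [yncx] add [gnoxh] -> 9 lines: exc jtreh xjlfj tvx mrpbx uxeg gnoxh hmy fpz
Hunk 2: at line 4 remove [uxeg] add [jxrpz,kfvt,dzz] -> 11 lines: exc jtreh xjlfj tvx mrpbx jxrpz kfvt dzz gnoxh hmy fpz
Hunk 3: at line 5 remove [kfvt] add [wmx,dmldw,mxffx] -> 13 lines: exc jtreh xjlfj tvx mrpbx jxrpz wmx dmldw mxffx dzz gnoxh hmy fpz
Hunk 4: at line 3 remove [tvx,mrpbx,jxrpz] add [dckfw,opim] -> 12 lines: exc jtreh xjlfj dckfw opim wmx dmldw mxffx dzz gnoxh hmy fpz
Hunk 5: at line 5 remove [wmx] add [htja,xypzq] -> 13 lines: exc jtreh xjlfj dckfw opim htja xypzq dmldw mxffx dzz gnoxh hmy fpz
Hunk 6: at line 5 remove [htja,xypzq] add [sqp,cfq] -> 13 lines: exc jtreh xjlfj dckfw opim sqp cfq dmldw mxffx dzz gnoxh hmy fpz

Answer: exc
jtreh
xjlfj
dckfw
opim
sqp
cfq
dmldw
mxffx
dzz
gnoxh
hmy
fpz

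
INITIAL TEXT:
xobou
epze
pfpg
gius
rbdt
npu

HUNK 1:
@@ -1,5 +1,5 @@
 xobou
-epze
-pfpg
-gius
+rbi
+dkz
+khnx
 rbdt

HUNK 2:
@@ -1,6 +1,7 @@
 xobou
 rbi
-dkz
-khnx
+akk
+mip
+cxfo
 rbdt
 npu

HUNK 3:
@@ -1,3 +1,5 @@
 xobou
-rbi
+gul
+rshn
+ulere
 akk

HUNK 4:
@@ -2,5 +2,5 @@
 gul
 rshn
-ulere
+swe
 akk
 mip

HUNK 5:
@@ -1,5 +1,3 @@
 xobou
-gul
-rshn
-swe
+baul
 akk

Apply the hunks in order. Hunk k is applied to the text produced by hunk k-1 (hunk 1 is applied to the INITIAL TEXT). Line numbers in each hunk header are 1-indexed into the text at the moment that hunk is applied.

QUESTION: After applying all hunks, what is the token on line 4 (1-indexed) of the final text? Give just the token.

Hunk 1: at line 1 remove [epze,pfpg,gius] add [rbi,dkz,khnx] -> 6 lines: xobou rbi dkz khnx rbdt npu
Hunk 2: at line 1 remove [dkz,khnx] add [akk,mip,cxfo] -> 7 lines: xobou rbi akk mip cxfo rbdt npu
Hunk 3: at line 1 remove [rbi] add [gul,rshn,ulere] -> 9 lines: xobou gul rshn ulere akk mip cxfo rbdt npu
Hunk 4: at line 2 remove [ulere] add [swe] -> 9 lines: xobou gul rshn swe akk mip cxfo rbdt npu
Hunk 5: at line 1 remove [gul,rshn,swe] add [baul] -> 7 lines: xobou baul akk mip cxfo rbdt npu
Final line 4: mip

Answer: mip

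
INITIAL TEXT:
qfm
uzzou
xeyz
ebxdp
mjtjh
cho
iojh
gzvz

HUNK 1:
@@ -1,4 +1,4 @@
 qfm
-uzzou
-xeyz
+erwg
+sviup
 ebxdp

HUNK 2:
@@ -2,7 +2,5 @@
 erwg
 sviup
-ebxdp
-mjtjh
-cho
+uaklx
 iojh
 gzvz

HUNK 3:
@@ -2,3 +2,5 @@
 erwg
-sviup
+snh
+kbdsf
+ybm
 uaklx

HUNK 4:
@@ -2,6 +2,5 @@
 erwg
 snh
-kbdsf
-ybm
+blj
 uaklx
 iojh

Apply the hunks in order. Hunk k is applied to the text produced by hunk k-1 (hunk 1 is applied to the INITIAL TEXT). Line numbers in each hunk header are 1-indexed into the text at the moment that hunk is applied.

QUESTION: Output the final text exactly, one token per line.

Answer: qfm
erwg
snh
blj
uaklx
iojh
gzvz

Derivation:
Hunk 1: at line 1 remove [uzzou,xeyz] add [erwg,sviup] -> 8 lines: qfm erwg sviup ebxdp mjtjh cho iojh gzvz
Hunk 2: at line 2 remove [ebxdp,mjtjh,cho] add [uaklx] -> 6 lines: qfm erwg sviup uaklx iojh gzvz
Hunk 3: at line 2 remove [sviup] add [snh,kbdsf,ybm] -> 8 lines: qfm erwg snh kbdsf ybm uaklx iojh gzvz
Hunk 4: at line 2 remove [kbdsf,ybm] add [blj] -> 7 lines: qfm erwg snh blj uaklx iojh gzvz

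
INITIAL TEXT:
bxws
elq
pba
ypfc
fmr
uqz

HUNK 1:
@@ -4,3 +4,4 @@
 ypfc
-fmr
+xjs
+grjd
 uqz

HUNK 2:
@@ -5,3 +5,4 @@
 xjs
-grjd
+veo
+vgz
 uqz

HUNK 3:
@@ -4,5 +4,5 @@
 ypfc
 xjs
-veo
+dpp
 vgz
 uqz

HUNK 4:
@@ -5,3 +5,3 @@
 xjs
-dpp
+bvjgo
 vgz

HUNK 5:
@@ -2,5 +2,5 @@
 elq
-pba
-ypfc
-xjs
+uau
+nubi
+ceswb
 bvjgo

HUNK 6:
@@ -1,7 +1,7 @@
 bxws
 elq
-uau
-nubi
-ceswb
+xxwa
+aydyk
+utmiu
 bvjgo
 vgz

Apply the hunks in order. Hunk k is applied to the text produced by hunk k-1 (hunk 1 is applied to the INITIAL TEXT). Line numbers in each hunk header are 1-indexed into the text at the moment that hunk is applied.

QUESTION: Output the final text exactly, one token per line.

Hunk 1: at line 4 remove [fmr] add [xjs,grjd] -> 7 lines: bxws elq pba ypfc xjs grjd uqz
Hunk 2: at line 5 remove [grjd] add [veo,vgz] -> 8 lines: bxws elq pba ypfc xjs veo vgz uqz
Hunk 3: at line 4 remove [veo] add [dpp] -> 8 lines: bxws elq pba ypfc xjs dpp vgz uqz
Hunk 4: at line 5 remove [dpp] add [bvjgo] -> 8 lines: bxws elq pba ypfc xjs bvjgo vgz uqz
Hunk 5: at line 2 remove [pba,ypfc,xjs] add [uau,nubi,ceswb] -> 8 lines: bxws elq uau nubi ceswb bvjgo vgz uqz
Hunk 6: at line 1 remove [uau,nubi,ceswb] add [xxwa,aydyk,utmiu] -> 8 lines: bxws elq xxwa aydyk utmiu bvjgo vgz uqz

Answer: bxws
elq
xxwa
aydyk
utmiu
bvjgo
vgz
uqz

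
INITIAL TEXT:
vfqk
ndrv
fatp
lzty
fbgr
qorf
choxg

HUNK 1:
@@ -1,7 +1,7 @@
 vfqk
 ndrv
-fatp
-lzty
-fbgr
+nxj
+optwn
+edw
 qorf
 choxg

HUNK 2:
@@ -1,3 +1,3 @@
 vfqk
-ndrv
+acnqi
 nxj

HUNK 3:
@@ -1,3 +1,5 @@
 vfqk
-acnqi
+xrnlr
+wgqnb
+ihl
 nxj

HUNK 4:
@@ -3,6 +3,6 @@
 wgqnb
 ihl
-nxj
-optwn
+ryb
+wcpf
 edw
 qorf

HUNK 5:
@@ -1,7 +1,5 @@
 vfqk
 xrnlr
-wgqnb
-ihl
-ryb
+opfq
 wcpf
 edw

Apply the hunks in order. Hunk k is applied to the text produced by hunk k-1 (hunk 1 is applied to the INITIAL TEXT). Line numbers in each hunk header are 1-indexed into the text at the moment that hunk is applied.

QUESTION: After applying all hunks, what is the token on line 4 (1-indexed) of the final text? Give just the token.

Answer: wcpf

Derivation:
Hunk 1: at line 1 remove [fatp,lzty,fbgr] add [nxj,optwn,edw] -> 7 lines: vfqk ndrv nxj optwn edw qorf choxg
Hunk 2: at line 1 remove [ndrv] add [acnqi] -> 7 lines: vfqk acnqi nxj optwn edw qorf choxg
Hunk 3: at line 1 remove [acnqi] add [xrnlr,wgqnb,ihl] -> 9 lines: vfqk xrnlr wgqnb ihl nxj optwn edw qorf choxg
Hunk 4: at line 3 remove [nxj,optwn] add [ryb,wcpf] -> 9 lines: vfqk xrnlr wgqnb ihl ryb wcpf edw qorf choxg
Hunk 5: at line 1 remove [wgqnb,ihl,ryb] add [opfq] -> 7 lines: vfqk xrnlr opfq wcpf edw qorf choxg
Final line 4: wcpf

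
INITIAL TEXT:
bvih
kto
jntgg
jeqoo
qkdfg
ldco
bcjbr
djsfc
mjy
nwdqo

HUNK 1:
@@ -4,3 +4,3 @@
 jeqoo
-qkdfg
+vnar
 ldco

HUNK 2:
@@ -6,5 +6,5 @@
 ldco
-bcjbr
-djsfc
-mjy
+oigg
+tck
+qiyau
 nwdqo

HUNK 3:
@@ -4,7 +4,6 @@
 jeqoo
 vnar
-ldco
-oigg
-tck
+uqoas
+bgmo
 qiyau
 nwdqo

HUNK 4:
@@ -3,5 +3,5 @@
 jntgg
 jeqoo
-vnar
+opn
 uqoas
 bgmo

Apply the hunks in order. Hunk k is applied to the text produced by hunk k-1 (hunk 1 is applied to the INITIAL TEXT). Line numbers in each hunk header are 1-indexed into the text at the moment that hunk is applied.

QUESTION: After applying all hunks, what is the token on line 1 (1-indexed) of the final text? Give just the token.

Answer: bvih

Derivation:
Hunk 1: at line 4 remove [qkdfg] add [vnar] -> 10 lines: bvih kto jntgg jeqoo vnar ldco bcjbr djsfc mjy nwdqo
Hunk 2: at line 6 remove [bcjbr,djsfc,mjy] add [oigg,tck,qiyau] -> 10 lines: bvih kto jntgg jeqoo vnar ldco oigg tck qiyau nwdqo
Hunk 3: at line 4 remove [ldco,oigg,tck] add [uqoas,bgmo] -> 9 lines: bvih kto jntgg jeqoo vnar uqoas bgmo qiyau nwdqo
Hunk 4: at line 3 remove [vnar] add [opn] -> 9 lines: bvih kto jntgg jeqoo opn uqoas bgmo qiyau nwdqo
Final line 1: bvih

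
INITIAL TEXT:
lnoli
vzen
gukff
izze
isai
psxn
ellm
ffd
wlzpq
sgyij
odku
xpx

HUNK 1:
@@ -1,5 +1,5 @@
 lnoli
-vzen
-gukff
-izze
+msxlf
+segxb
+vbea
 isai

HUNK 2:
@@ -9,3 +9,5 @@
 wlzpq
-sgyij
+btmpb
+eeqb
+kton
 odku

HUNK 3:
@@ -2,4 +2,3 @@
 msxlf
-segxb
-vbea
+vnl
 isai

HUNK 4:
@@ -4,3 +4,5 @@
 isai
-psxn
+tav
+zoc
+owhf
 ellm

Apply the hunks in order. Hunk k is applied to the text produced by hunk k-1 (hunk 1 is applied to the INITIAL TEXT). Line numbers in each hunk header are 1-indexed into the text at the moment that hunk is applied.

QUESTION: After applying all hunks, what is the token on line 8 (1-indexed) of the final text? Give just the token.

Answer: ellm

Derivation:
Hunk 1: at line 1 remove [vzen,gukff,izze] add [msxlf,segxb,vbea] -> 12 lines: lnoli msxlf segxb vbea isai psxn ellm ffd wlzpq sgyij odku xpx
Hunk 2: at line 9 remove [sgyij] add [btmpb,eeqb,kton] -> 14 lines: lnoli msxlf segxb vbea isai psxn ellm ffd wlzpq btmpb eeqb kton odku xpx
Hunk 3: at line 2 remove [segxb,vbea] add [vnl] -> 13 lines: lnoli msxlf vnl isai psxn ellm ffd wlzpq btmpb eeqb kton odku xpx
Hunk 4: at line 4 remove [psxn] add [tav,zoc,owhf] -> 15 lines: lnoli msxlf vnl isai tav zoc owhf ellm ffd wlzpq btmpb eeqb kton odku xpx
Final line 8: ellm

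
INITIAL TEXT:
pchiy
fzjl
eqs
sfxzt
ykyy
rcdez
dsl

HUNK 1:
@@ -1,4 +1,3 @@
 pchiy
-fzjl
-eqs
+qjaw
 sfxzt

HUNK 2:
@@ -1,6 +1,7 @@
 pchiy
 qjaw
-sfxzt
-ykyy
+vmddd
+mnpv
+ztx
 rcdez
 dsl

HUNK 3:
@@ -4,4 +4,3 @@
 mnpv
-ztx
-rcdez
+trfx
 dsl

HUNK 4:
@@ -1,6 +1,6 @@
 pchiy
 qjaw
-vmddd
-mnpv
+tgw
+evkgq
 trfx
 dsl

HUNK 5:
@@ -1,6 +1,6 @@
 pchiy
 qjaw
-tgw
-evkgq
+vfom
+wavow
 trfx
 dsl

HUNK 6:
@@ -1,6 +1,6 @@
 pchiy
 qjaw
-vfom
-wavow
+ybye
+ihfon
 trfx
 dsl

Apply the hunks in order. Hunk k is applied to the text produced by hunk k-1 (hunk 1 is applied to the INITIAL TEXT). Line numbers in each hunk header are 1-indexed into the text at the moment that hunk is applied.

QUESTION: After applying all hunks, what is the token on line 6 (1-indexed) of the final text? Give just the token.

Answer: dsl

Derivation:
Hunk 1: at line 1 remove [fzjl,eqs] add [qjaw] -> 6 lines: pchiy qjaw sfxzt ykyy rcdez dsl
Hunk 2: at line 1 remove [sfxzt,ykyy] add [vmddd,mnpv,ztx] -> 7 lines: pchiy qjaw vmddd mnpv ztx rcdez dsl
Hunk 3: at line 4 remove [ztx,rcdez] add [trfx] -> 6 lines: pchiy qjaw vmddd mnpv trfx dsl
Hunk 4: at line 1 remove [vmddd,mnpv] add [tgw,evkgq] -> 6 lines: pchiy qjaw tgw evkgq trfx dsl
Hunk 5: at line 1 remove [tgw,evkgq] add [vfom,wavow] -> 6 lines: pchiy qjaw vfom wavow trfx dsl
Hunk 6: at line 1 remove [vfom,wavow] add [ybye,ihfon] -> 6 lines: pchiy qjaw ybye ihfon trfx dsl
Final line 6: dsl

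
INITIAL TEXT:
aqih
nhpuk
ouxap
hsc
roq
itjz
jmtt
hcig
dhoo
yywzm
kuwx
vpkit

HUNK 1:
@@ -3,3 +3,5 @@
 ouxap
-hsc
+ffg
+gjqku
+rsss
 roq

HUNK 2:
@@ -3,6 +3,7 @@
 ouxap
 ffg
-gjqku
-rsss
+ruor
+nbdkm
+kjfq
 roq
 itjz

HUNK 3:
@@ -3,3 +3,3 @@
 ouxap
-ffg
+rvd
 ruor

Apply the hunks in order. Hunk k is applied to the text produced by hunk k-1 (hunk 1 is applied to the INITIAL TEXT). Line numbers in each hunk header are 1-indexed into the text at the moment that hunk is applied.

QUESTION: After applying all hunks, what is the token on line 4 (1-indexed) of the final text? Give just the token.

Hunk 1: at line 3 remove [hsc] add [ffg,gjqku,rsss] -> 14 lines: aqih nhpuk ouxap ffg gjqku rsss roq itjz jmtt hcig dhoo yywzm kuwx vpkit
Hunk 2: at line 3 remove [gjqku,rsss] add [ruor,nbdkm,kjfq] -> 15 lines: aqih nhpuk ouxap ffg ruor nbdkm kjfq roq itjz jmtt hcig dhoo yywzm kuwx vpkit
Hunk 3: at line 3 remove [ffg] add [rvd] -> 15 lines: aqih nhpuk ouxap rvd ruor nbdkm kjfq roq itjz jmtt hcig dhoo yywzm kuwx vpkit
Final line 4: rvd

Answer: rvd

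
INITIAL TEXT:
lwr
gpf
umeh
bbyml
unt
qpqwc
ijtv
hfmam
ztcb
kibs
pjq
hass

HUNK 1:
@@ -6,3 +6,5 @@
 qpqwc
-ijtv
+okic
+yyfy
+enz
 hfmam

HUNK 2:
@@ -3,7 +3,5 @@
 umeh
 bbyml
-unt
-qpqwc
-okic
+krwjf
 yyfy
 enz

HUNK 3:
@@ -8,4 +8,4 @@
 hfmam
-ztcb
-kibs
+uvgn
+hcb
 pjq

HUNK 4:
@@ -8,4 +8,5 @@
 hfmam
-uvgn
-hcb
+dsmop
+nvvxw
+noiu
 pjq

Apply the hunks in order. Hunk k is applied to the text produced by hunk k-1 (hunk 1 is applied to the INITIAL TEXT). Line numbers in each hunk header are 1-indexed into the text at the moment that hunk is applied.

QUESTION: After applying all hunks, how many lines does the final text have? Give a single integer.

Hunk 1: at line 6 remove [ijtv] add [okic,yyfy,enz] -> 14 lines: lwr gpf umeh bbyml unt qpqwc okic yyfy enz hfmam ztcb kibs pjq hass
Hunk 2: at line 3 remove [unt,qpqwc,okic] add [krwjf] -> 12 lines: lwr gpf umeh bbyml krwjf yyfy enz hfmam ztcb kibs pjq hass
Hunk 3: at line 8 remove [ztcb,kibs] add [uvgn,hcb] -> 12 lines: lwr gpf umeh bbyml krwjf yyfy enz hfmam uvgn hcb pjq hass
Hunk 4: at line 8 remove [uvgn,hcb] add [dsmop,nvvxw,noiu] -> 13 lines: lwr gpf umeh bbyml krwjf yyfy enz hfmam dsmop nvvxw noiu pjq hass
Final line count: 13

Answer: 13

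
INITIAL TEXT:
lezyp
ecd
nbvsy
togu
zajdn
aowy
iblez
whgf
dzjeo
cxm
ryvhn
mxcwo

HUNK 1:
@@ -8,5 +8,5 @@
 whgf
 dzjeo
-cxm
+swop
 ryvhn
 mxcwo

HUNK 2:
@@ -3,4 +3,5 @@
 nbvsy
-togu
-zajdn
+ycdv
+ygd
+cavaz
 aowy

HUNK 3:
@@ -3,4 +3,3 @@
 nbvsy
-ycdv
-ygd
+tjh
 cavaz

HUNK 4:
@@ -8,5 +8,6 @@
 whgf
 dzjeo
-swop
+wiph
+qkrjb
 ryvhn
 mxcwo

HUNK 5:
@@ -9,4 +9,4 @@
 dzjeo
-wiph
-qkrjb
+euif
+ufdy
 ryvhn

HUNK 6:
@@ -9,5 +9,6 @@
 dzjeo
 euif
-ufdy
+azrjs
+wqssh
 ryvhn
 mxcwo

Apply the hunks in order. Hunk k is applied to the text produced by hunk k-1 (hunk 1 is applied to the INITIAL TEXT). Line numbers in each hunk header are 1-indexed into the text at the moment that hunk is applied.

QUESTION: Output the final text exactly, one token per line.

Answer: lezyp
ecd
nbvsy
tjh
cavaz
aowy
iblez
whgf
dzjeo
euif
azrjs
wqssh
ryvhn
mxcwo

Derivation:
Hunk 1: at line 8 remove [cxm] add [swop] -> 12 lines: lezyp ecd nbvsy togu zajdn aowy iblez whgf dzjeo swop ryvhn mxcwo
Hunk 2: at line 3 remove [togu,zajdn] add [ycdv,ygd,cavaz] -> 13 lines: lezyp ecd nbvsy ycdv ygd cavaz aowy iblez whgf dzjeo swop ryvhn mxcwo
Hunk 3: at line 3 remove [ycdv,ygd] add [tjh] -> 12 lines: lezyp ecd nbvsy tjh cavaz aowy iblez whgf dzjeo swop ryvhn mxcwo
Hunk 4: at line 8 remove [swop] add [wiph,qkrjb] -> 13 lines: lezyp ecd nbvsy tjh cavaz aowy iblez whgf dzjeo wiph qkrjb ryvhn mxcwo
Hunk 5: at line 9 remove [wiph,qkrjb] add [euif,ufdy] -> 13 lines: lezyp ecd nbvsy tjh cavaz aowy iblez whgf dzjeo euif ufdy ryvhn mxcwo
Hunk 6: at line 9 remove [ufdy] add [azrjs,wqssh] -> 14 lines: lezyp ecd nbvsy tjh cavaz aowy iblez whgf dzjeo euif azrjs wqssh ryvhn mxcwo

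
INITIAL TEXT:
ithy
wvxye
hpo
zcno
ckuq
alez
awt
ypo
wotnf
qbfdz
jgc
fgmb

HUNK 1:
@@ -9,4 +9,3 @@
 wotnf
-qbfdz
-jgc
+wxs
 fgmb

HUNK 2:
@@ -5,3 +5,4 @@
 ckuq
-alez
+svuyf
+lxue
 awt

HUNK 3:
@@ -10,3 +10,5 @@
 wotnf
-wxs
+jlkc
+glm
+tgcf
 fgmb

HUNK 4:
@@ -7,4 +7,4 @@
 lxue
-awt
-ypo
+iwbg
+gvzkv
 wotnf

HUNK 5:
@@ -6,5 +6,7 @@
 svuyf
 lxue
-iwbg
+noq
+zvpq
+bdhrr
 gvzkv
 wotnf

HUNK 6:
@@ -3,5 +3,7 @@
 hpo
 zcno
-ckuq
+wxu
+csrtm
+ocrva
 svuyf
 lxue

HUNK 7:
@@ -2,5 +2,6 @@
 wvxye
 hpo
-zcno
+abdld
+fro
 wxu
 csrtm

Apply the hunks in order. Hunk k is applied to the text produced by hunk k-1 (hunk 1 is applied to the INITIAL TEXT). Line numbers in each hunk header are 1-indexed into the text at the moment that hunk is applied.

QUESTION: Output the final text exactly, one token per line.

Answer: ithy
wvxye
hpo
abdld
fro
wxu
csrtm
ocrva
svuyf
lxue
noq
zvpq
bdhrr
gvzkv
wotnf
jlkc
glm
tgcf
fgmb

Derivation:
Hunk 1: at line 9 remove [qbfdz,jgc] add [wxs] -> 11 lines: ithy wvxye hpo zcno ckuq alez awt ypo wotnf wxs fgmb
Hunk 2: at line 5 remove [alez] add [svuyf,lxue] -> 12 lines: ithy wvxye hpo zcno ckuq svuyf lxue awt ypo wotnf wxs fgmb
Hunk 3: at line 10 remove [wxs] add [jlkc,glm,tgcf] -> 14 lines: ithy wvxye hpo zcno ckuq svuyf lxue awt ypo wotnf jlkc glm tgcf fgmb
Hunk 4: at line 7 remove [awt,ypo] add [iwbg,gvzkv] -> 14 lines: ithy wvxye hpo zcno ckuq svuyf lxue iwbg gvzkv wotnf jlkc glm tgcf fgmb
Hunk 5: at line 6 remove [iwbg] add [noq,zvpq,bdhrr] -> 16 lines: ithy wvxye hpo zcno ckuq svuyf lxue noq zvpq bdhrr gvzkv wotnf jlkc glm tgcf fgmb
Hunk 6: at line 3 remove [ckuq] add [wxu,csrtm,ocrva] -> 18 lines: ithy wvxye hpo zcno wxu csrtm ocrva svuyf lxue noq zvpq bdhrr gvzkv wotnf jlkc glm tgcf fgmb
Hunk 7: at line 2 remove [zcno] add [abdld,fro] -> 19 lines: ithy wvxye hpo abdld fro wxu csrtm ocrva svuyf lxue noq zvpq bdhrr gvzkv wotnf jlkc glm tgcf fgmb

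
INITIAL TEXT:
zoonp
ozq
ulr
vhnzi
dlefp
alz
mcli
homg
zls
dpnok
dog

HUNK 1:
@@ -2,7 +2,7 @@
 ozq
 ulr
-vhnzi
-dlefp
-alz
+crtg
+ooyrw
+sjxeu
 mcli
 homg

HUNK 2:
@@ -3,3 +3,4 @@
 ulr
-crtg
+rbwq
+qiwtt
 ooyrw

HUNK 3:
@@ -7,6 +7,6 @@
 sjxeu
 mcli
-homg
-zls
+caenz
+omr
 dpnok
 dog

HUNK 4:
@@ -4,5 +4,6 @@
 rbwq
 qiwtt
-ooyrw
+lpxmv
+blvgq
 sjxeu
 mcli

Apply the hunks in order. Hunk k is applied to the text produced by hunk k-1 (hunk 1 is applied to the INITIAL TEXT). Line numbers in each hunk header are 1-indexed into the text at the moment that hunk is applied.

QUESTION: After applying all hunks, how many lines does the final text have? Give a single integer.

Hunk 1: at line 2 remove [vhnzi,dlefp,alz] add [crtg,ooyrw,sjxeu] -> 11 lines: zoonp ozq ulr crtg ooyrw sjxeu mcli homg zls dpnok dog
Hunk 2: at line 3 remove [crtg] add [rbwq,qiwtt] -> 12 lines: zoonp ozq ulr rbwq qiwtt ooyrw sjxeu mcli homg zls dpnok dog
Hunk 3: at line 7 remove [homg,zls] add [caenz,omr] -> 12 lines: zoonp ozq ulr rbwq qiwtt ooyrw sjxeu mcli caenz omr dpnok dog
Hunk 4: at line 4 remove [ooyrw] add [lpxmv,blvgq] -> 13 lines: zoonp ozq ulr rbwq qiwtt lpxmv blvgq sjxeu mcli caenz omr dpnok dog
Final line count: 13

Answer: 13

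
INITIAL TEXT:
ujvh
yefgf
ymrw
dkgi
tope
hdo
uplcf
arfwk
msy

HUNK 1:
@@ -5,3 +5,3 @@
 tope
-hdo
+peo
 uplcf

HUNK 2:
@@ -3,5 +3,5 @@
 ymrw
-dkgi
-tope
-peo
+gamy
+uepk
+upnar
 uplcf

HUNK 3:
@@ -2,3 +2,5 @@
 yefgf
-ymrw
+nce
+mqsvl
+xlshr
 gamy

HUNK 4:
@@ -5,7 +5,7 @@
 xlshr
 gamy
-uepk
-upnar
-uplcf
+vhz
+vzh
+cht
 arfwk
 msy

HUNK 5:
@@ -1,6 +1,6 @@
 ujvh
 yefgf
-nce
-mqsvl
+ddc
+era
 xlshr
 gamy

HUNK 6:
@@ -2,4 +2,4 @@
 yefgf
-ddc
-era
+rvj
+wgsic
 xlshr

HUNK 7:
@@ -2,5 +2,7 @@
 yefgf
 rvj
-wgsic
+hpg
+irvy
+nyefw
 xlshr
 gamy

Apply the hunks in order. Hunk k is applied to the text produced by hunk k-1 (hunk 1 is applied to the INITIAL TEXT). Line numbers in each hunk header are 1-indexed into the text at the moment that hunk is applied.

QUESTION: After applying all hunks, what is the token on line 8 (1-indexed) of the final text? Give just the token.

Hunk 1: at line 5 remove [hdo] add [peo] -> 9 lines: ujvh yefgf ymrw dkgi tope peo uplcf arfwk msy
Hunk 2: at line 3 remove [dkgi,tope,peo] add [gamy,uepk,upnar] -> 9 lines: ujvh yefgf ymrw gamy uepk upnar uplcf arfwk msy
Hunk 3: at line 2 remove [ymrw] add [nce,mqsvl,xlshr] -> 11 lines: ujvh yefgf nce mqsvl xlshr gamy uepk upnar uplcf arfwk msy
Hunk 4: at line 5 remove [uepk,upnar,uplcf] add [vhz,vzh,cht] -> 11 lines: ujvh yefgf nce mqsvl xlshr gamy vhz vzh cht arfwk msy
Hunk 5: at line 1 remove [nce,mqsvl] add [ddc,era] -> 11 lines: ujvh yefgf ddc era xlshr gamy vhz vzh cht arfwk msy
Hunk 6: at line 2 remove [ddc,era] add [rvj,wgsic] -> 11 lines: ujvh yefgf rvj wgsic xlshr gamy vhz vzh cht arfwk msy
Hunk 7: at line 2 remove [wgsic] add [hpg,irvy,nyefw] -> 13 lines: ujvh yefgf rvj hpg irvy nyefw xlshr gamy vhz vzh cht arfwk msy
Final line 8: gamy

Answer: gamy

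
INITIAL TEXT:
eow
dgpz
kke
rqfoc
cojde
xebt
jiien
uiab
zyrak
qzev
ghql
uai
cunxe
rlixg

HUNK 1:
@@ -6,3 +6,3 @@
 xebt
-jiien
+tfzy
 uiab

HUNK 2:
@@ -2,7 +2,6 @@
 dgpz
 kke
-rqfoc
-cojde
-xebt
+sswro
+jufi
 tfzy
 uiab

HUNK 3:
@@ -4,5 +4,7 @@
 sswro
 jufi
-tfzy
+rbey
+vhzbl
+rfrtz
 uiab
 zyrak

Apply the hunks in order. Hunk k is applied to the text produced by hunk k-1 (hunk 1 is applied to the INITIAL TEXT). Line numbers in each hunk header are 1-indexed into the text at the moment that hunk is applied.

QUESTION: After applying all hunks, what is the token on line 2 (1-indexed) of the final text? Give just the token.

Answer: dgpz

Derivation:
Hunk 1: at line 6 remove [jiien] add [tfzy] -> 14 lines: eow dgpz kke rqfoc cojde xebt tfzy uiab zyrak qzev ghql uai cunxe rlixg
Hunk 2: at line 2 remove [rqfoc,cojde,xebt] add [sswro,jufi] -> 13 lines: eow dgpz kke sswro jufi tfzy uiab zyrak qzev ghql uai cunxe rlixg
Hunk 3: at line 4 remove [tfzy] add [rbey,vhzbl,rfrtz] -> 15 lines: eow dgpz kke sswro jufi rbey vhzbl rfrtz uiab zyrak qzev ghql uai cunxe rlixg
Final line 2: dgpz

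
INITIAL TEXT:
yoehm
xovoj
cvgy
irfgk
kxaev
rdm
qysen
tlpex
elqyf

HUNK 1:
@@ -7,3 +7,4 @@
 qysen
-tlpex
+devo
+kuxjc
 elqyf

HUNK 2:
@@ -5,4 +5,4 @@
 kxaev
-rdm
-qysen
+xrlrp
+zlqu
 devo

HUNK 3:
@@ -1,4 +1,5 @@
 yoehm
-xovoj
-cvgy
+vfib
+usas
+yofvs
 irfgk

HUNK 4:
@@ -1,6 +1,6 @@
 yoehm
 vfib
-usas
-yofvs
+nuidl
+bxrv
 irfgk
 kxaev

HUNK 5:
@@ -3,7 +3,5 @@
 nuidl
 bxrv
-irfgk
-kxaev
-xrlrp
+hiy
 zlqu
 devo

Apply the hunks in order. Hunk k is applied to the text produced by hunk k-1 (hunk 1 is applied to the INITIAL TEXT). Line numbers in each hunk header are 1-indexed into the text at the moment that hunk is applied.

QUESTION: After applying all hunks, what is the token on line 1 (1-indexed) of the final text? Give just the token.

Answer: yoehm

Derivation:
Hunk 1: at line 7 remove [tlpex] add [devo,kuxjc] -> 10 lines: yoehm xovoj cvgy irfgk kxaev rdm qysen devo kuxjc elqyf
Hunk 2: at line 5 remove [rdm,qysen] add [xrlrp,zlqu] -> 10 lines: yoehm xovoj cvgy irfgk kxaev xrlrp zlqu devo kuxjc elqyf
Hunk 3: at line 1 remove [xovoj,cvgy] add [vfib,usas,yofvs] -> 11 lines: yoehm vfib usas yofvs irfgk kxaev xrlrp zlqu devo kuxjc elqyf
Hunk 4: at line 1 remove [usas,yofvs] add [nuidl,bxrv] -> 11 lines: yoehm vfib nuidl bxrv irfgk kxaev xrlrp zlqu devo kuxjc elqyf
Hunk 5: at line 3 remove [irfgk,kxaev,xrlrp] add [hiy] -> 9 lines: yoehm vfib nuidl bxrv hiy zlqu devo kuxjc elqyf
Final line 1: yoehm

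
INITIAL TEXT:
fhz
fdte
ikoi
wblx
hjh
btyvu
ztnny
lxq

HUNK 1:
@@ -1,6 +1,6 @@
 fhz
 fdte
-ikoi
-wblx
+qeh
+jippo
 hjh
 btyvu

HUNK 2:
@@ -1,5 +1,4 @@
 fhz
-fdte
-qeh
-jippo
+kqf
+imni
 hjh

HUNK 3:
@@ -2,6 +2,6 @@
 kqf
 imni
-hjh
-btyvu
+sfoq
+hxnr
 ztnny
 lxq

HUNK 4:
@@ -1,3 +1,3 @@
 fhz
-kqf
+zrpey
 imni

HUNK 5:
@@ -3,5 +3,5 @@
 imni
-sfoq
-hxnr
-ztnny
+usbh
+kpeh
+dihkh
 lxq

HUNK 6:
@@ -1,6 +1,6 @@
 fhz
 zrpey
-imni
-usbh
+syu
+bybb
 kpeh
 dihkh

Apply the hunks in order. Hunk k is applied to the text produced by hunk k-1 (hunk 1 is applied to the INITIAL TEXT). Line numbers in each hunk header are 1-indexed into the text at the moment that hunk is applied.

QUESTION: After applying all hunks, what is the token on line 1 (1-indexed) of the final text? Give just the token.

Hunk 1: at line 1 remove [ikoi,wblx] add [qeh,jippo] -> 8 lines: fhz fdte qeh jippo hjh btyvu ztnny lxq
Hunk 2: at line 1 remove [fdte,qeh,jippo] add [kqf,imni] -> 7 lines: fhz kqf imni hjh btyvu ztnny lxq
Hunk 3: at line 2 remove [hjh,btyvu] add [sfoq,hxnr] -> 7 lines: fhz kqf imni sfoq hxnr ztnny lxq
Hunk 4: at line 1 remove [kqf] add [zrpey] -> 7 lines: fhz zrpey imni sfoq hxnr ztnny lxq
Hunk 5: at line 3 remove [sfoq,hxnr,ztnny] add [usbh,kpeh,dihkh] -> 7 lines: fhz zrpey imni usbh kpeh dihkh lxq
Hunk 6: at line 1 remove [imni,usbh] add [syu,bybb] -> 7 lines: fhz zrpey syu bybb kpeh dihkh lxq
Final line 1: fhz

Answer: fhz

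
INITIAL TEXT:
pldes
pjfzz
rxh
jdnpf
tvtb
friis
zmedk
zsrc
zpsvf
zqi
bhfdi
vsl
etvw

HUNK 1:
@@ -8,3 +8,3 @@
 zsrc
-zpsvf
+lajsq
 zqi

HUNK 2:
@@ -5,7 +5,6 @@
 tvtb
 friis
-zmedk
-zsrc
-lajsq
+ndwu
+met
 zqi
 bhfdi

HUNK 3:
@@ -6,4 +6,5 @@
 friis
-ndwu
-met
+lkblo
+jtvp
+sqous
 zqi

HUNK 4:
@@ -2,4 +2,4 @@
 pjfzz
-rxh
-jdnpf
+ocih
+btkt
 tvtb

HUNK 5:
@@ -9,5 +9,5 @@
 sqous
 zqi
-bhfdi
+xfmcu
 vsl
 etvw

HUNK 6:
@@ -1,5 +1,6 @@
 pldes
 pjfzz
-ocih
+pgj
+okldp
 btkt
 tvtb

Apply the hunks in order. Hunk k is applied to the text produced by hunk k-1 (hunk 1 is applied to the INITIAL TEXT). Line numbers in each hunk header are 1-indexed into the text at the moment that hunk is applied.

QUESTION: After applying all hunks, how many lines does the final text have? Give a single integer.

Answer: 14

Derivation:
Hunk 1: at line 8 remove [zpsvf] add [lajsq] -> 13 lines: pldes pjfzz rxh jdnpf tvtb friis zmedk zsrc lajsq zqi bhfdi vsl etvw
Hunk 2: at line 5 remove [zmedk,zsrc,lajsq] add [ndwu,met] -> 12 lines: pldes pjfzz rxh jdnpf tvtb friis ndwu met zqi bhfdi vsl etvw
Hunk 3: at line 6 remove [ndwu,met] add [lkblo,jtvp,sqous] -> 13 lines: pldes pjfzz rxh jdnpf tvtb friis lkblo jtvp sqous zqi bhfdi vsl etvw
Hunk 4: at line 2 remove [rxh,jdnpf] add [ocih,btkt] -> 13 lines: pldes pjfzz ocih btkt tvtb friis lkblo jtvp sqous zqi bhfdi vsl etvw
Hunk 5: at line 9 remove [bhfdi] add [xfmcu] -> 13 lines: pldes pjfzz ocih btkt tvtb friis lkblo jtvp sqous zqi xfmcu vsl etvw
Hunk 6: at line 1 remove [ocih] add [pgj,okldp] -> 14 lines: pldes pjfzz pgj okldp btkt tvtb friis lkblo jtvp sqous zqi xfmcu vsl etvw
Final line count: 14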